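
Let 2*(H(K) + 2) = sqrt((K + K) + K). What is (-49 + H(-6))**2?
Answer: 5193/2 - 153*I*sqrt(2) ≈ 2596.5 - 216.37*I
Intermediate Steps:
H(K) = -2 + sqrt(3)*sqrt(K)/2 (H(K) = -2 + sqrt((K + K) + K)/2 = -2 + sqrt(2*K + K)/2 = -2 + sqrt(3*K)/2 = -2 + (sqrt(3)*sqrt(K))/2 = -2 + sqrt(3)*sqrt(K)/2)
(-49 + H(-6))**2 = (-49 + (-2 + sqrt(3)*sqrt(-6)/2))**2 = (-49 + (-2 + sqrt(3)*(I*sqrt(6))/2))**2 = (-49 + (-2 + 3*I*sqrt(2)/2))**2 = (-51 + 3*I*sqrt(2)/2)**2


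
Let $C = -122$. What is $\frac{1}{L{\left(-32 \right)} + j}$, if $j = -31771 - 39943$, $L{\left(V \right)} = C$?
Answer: $- \frac{1}{71836} \approx -1.3921 \cdot 10^{-5}$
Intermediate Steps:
$L{\left(V \right)} = -122$
$j = -71714$ ($j = -31771 - 39943 = -71714$)
$\frac{1}{L{\left(-32 \right)} + j} = \frac{1}{-122 - 71714} = \frac{1}{-71836} = - \frac{1}{71836}$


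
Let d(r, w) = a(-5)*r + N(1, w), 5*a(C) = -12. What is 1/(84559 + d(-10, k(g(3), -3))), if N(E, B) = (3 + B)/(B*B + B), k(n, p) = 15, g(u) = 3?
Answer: 40/3383323 ≈ 1.1823e-5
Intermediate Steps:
a(C) = -12/5 (a(C) = (1/5)*(-12) = -12/5)
N(E, B) = (3 + B)/(B + B**2) (N(E, B) = (3 + B)/(B**2 + B) = (3 + B)/(B + B**2))
d(r, w) = -12*r/5 + (3 + w)/(w*(1 + w))
1/(84559 + d(-10, k(g(3), -3))) = 1/(84559 + (3 + 15 - 12/5*(-10)*15*(1 + 15))/(15*(1 + 15))) = 1/(84559 + (1/15)*(3 + 15 - 12/5*(-10)*15*16)/16) = 1/(84559 + (1/15)*(1/16)*(3 + 15 + 5760)) = 1/(84559 + (1/15)*(1/16)*5778) = 1/(84559 + 963/40) = 1/(3383323/40) = 40/3383323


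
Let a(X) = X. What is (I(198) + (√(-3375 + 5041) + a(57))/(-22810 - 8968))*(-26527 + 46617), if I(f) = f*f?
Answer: 12514308659475/15889 - 70315*√34/15889 ≈ 7.8761e+8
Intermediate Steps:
I(f) = f²
(I(198) + (√(-3375 + 5041) + a(57))/(-22810 - 8968))*(-26527 + 46617) = (198² + (√(-3375 + 5041) + 57)/(-22810 - 8968))*(-26527 + 46617) = (39204 + (√1666 + 57)/(-31778))*20090 = (39204 + (7*√34 + 57)*(-1/31778))*20090 = (39204 + (57 + 7*√34)*(-1/31778))*20090 = (39204 + (-57/31778 - 7*√34/31778))*20090 = (1245824655/31778 - 7*√34/31778)*20090 = 12514308659475/15889 - 70315*√34/15889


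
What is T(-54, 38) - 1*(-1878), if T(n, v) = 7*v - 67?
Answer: 2077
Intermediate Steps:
T(n, v) = -67 + 7*v
T(-54, 38) - 1*(-1878) = (-67 + 7*38) - 1*(-1878) = (-67 + 266) + 1878 = 199 + 1878 = 2077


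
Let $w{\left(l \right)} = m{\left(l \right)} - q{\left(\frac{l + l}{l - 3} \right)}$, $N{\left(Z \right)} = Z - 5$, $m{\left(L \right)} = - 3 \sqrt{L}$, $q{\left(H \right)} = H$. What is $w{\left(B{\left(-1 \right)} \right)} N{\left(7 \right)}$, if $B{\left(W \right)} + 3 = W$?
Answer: $- \frac{16}{7} - 12 i \approx -2.2857 - 12.0 i$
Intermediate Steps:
$B{\left(W \right)} = -3 + W$
$N{\left(Z \right)} = -5 + Z$ ($N{\left(Z \right)} = Z - 5 = -5 + Z$)
$w{\left(l \right)} = - 3 \sqrt{l} - \frac{2 l}{-3 + l}$ ($w{\left(l \right)} = - 3 \sqrt{l} - \frac{l + l}{l - 3} = - 3 \sqrt{l} - \frac{2 l}{-3 + l}$)
$w{\left(B{\left(-1 \right)} \right)} N{\left(7 \right)} = \frac{- 2 \left(-3 - 1\right) + 3 \sqrt{-3 - 1} \left(3 - \left(-3 - 1\right)\right)}{-3 - 4} \left(-5 + 7\right) = \frac{\left(-2\right) \left(-4\right) + 3 \sqrt{-4} \left(3 - -4\right)}{-3 - 4} \cdot 2 = \frac{8 + 3 \cdot 2 i \left(3 + 4\right)}{-7} \cdot 2 = - \frac{8 + 3 \cdot 2 i 7}{7} \cdot 2 = - \frac{8 + 42 i}{7} \cdot 2 = \left(- \frac{8}{7} - 6 i\right) 2 = - \frac{16}{7} - 12 i$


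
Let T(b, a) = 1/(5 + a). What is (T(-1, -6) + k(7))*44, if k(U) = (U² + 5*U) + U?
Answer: 3960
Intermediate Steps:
k(U) = U² + 6*U
(T(-1, -6) + k(7))*44 = (1/(5 - 6) + 7*(6 + 7))*44 = (1/(-1) + 7*13)*44 = (-1 + 91)*44 = 90*44 = 3960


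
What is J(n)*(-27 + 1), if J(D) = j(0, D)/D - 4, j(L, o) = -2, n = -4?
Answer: 91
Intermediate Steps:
J(D) = -4 - 2/D (J(D) = -2/D - 4 = -4 - 2/D)
J(n)*(-27 + 1) = (-4 - 2/(-4))*(-27 + 1) = (-4 - 2*(-¼))*(-26) = (-4 + ½)*(-26) = -7/2*(-26) = 91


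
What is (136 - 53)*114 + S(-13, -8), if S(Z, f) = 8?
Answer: 9470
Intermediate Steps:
(136 - 53)*114 + S(-13, -8) = (136 - 53)*114 + 8 = 83*114 + 8 = 9462 + 8 = 9470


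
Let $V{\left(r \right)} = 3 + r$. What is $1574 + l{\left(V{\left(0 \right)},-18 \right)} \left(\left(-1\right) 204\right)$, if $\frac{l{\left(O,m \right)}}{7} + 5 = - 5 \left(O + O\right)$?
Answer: $51554$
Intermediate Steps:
$l{\left(O,m \right)} = -35 - 70 O$ ($l{\left(O,m \right)} = -35 + 7 \left(- 5 \left(O + O\right)\right) = -35 + 7 \left(- 5 \cdot 2 O\right) = -35 + 7 \left(- 10 O\right) = -35 - 70 O$)
$1574 + l{\left(V{\left(0 \right)},-18 \right)} \left(\left(-1\right) 204\right) = 1574 + \left(-35 - 70 \left(3 + 0\right)\right) \left(\left(-1\right) 204\right) = 1574 + \left(-35 - 210\right) \left(-204\right) = 1574 - -49980 = 1574 + 49980 = 51554$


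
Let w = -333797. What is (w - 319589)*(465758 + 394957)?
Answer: -562379130990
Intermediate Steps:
(w - 319589)*(465758 + 394957) = (-333797 - 319589)*(465758 + 394957) = -653386*860715 = -562379130990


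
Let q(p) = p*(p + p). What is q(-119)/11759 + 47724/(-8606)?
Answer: -158723692/50598977 ≈ -3.1369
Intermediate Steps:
q(p) = 2*p² (q(p) = p*(2*p) = 2*p²)
q(-119)/11759 + 47724/(-8606) = (2*(-119)²)/11759 + 47724/(-8606) = (2*14161)*(1/11759) + 47724*(-1/8606) = 28322*(1/11759) - 23862/4303 = 28322/11759 - 23862/4303 = -158723692/50598977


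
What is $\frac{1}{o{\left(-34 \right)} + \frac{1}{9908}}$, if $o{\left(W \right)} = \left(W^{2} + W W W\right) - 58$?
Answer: $- \frac{9908}{378545047} \approx -2.6174 \cdot 10^{-5}$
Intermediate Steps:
$o{\left(W \right)} = -58 + W^{2} + W^{3}$ ($o{\left(W \right)} = \left(W^{2} + W^{2} W\right) - 58 = \left(W^{2} + W^{3}\right) - 58 = -58 + W^{2} + W^{3}$)
$\frac{1}{o{\left(-34 \right)} + \frac{1}{9908}} = \frac{1}{\left(-58 + \left(-34\right)^{2} + \left(-34\right)^{3}\right) + \frac{1}{9908}} = \frac{1}{\left(-58 + 1156 - 39304\right) + \frac{1}{9908}} = \frac{1}{-38206 + \frac{1}{9908}} = \frac{1}{- \frac{378545047}{9908}} = - \frac{9908}{378545047}$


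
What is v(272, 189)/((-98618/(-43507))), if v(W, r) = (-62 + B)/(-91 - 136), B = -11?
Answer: 3176011/22386286 ≈ 0.14187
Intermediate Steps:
v(W, r) = 73/227 (v(W, r) = (-62 - 11)/(-91 - 136) = -73/(-227) = -73*(-1/227) = 73/227)
v(272, 189)/((-98618/(-43507))) = 73/(227*((-98618/(-43507)))) = 73/(227*((-98618*(-1/43507)))) = 73/(227*(98618/43507)) = (73/227)*(43507/98618) = 3176011/22386286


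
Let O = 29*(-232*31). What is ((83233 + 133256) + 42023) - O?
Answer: 467080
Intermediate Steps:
O = -208568 (O = 29*(-7192) = -208568)
((83233 + 133256) + 42023) - O = ((83233 + 133256) + 42023) - 1*(-208568) = (216489 + 42023) + 208568 = 258512 + 208568 = 467080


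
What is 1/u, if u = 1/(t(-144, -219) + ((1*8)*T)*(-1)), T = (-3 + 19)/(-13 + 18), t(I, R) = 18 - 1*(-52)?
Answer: 222/5 ≈ 44.400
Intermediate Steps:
t(I, R) = 70 (t(I, R) = 18 + 52 = 70)
T = 16/5 ≈ 3.2000
u = 5/222 (u = 1/(70 + ((1*8)*(16/5))*(-1)) = 1/(70 + (8*(16/5))*(-1)) = 1/(70 + (128/5)*(-1)) = 1/(70 - 128/5) = 1/(222/5) = 5/222 ≈ 0.022523)
1/u = 1/(5/222) = 222/5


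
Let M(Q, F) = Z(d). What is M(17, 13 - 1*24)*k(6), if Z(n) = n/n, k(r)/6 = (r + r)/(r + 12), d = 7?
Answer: 4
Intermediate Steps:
k(r) = 12*r/(12 + r) (k(r) = 6*((r + r)/(r + 12)) = 6*((2*r)/(12 + r)) = 6*(2*r/(12 + r)) = 12*r/(12 + r))
Z(n) = 1
M(Q, F) = 1
M(17, 13 - 1*24)*k(6) = 1*(12*6/(12 + 6)) = 1*(12*6/18) = 1*(12*6*(1/18)) = 1*4 = 4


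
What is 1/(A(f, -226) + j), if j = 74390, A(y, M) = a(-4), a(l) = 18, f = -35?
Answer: 1/74408 ≈ 1.3439e-5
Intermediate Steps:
A(y, M) = 18
1/(A(f, -226) + j) = 1/(18 + 74390) = 1/74408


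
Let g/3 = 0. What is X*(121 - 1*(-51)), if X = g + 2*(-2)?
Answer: -688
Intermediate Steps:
g = 0 (g = 3*0 = 0)
X = -4 (X = 0 + 2*(-2) = 0 - 4 = -4)
X*(121 - 1*(-51)) = -4*(121 - 1*(-51)) = -4*(121 + 51) = -4*172 = -688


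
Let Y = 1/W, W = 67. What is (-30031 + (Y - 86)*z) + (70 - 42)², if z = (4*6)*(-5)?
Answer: -1268229/67 ≈ -18929.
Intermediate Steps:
z = -120 (z = 24*(-5) = -120)
Y = 1/67 ≈ 0.014925
(-30031 + (Y - 86)*z) + (70 - 42)² = (-30031 + (1/67 - 86)*(-120)) + (70 - 42)² = (-30031 - 5761/67*(-120)) + 28² = (-30031 + 691320/67) + 784 = -1320757/67 + 784 = -1268229/67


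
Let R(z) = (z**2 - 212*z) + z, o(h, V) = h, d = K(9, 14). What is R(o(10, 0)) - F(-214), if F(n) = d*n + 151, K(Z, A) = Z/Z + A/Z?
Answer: -14527/9 ≈ -1614.1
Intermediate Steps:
K(Z, A) = 1 + A/Z
d = 23/9 (d = (14 + 9)/9 = (1/9)*23 = 23/9 ≈ 2.5556)
R(z) = z**2 - 211*z
F(n) = 151 + 23*n/9 (F(n) = 23*n/9 + 151 = 151 + 23*n/9)
R(o(10, 0)) - F(-214) = 10*(-211 + 10) - (151 + (23/9)*(-214)) = 10*(-201) - (151 - 4922/9) = -2010 - 1*(-3563/9) = -2010 + 3563/9 = -14527/9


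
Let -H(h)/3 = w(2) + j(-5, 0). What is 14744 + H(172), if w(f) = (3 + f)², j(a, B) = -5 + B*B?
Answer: 14684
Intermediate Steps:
j(a, B) = -5 + B²
H(h) = -60 (H(h) = -3*((3 + 2)² + (-5 + 0²)) = -3*(5² + (-5 + 0)) = -3*(25 - 5) = -3*20 = -60)
14744 + H(172) = 14744 - 60 = 14684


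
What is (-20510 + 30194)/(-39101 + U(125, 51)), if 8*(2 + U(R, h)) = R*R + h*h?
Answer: -38736/147299 ≈ -0.26298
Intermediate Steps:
U(R, h) = -2 + R²/8 + h²/8 (U(R, h) = -2 + (R*R + h*h)/8 = -2 + (R² + h²)/8 = -2 + (R²/8 + h²/8) = -2 + R²/8 + h²/8)
(-20510 + 30194)/(-39101 + U(125, 51)) = (-20510 + 30194)/(-39101 + (-2 + (⅛)*125² + (⅛)*51²)) = 9684/(-39101 + (-2 + (⅛)*15625 + (⅛)*2601)) = 9684/(-39101 + (-2 + 15625/8 + 2601/8)) = 9684/(-39101 + 9105/4) = 9684/(-147299/4) = 9684*(-4/147299) = -38736/147299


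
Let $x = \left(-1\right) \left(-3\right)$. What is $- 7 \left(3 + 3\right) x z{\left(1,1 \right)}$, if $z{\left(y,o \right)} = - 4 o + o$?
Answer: $378$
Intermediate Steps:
$z{\left(y,o \right)} = - 3 o$
$x = 3$
$- 7 \left(3 + 3\right) x z{\left(1,1 \right)} = - 7 \left(3 + 3\right) 3 \left(\left(-3\right) 1\right) = - 7 \cdot 6 \cdot 3 \left(-3\right) = \left(-7\right) 18 \left(-3\right) = \left(-126\right) \left(-3\right) = 378$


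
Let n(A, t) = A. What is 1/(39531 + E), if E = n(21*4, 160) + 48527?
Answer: 1/88142 ≈ 1.1345e-5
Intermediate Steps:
E = 48611 (E = 21*4 + 48527 = 84 + 48527 = 48611)
1/(39531 + E) = 1/(39531 + 48611) = 1/88142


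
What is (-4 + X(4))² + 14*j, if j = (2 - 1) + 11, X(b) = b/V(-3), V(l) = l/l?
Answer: 168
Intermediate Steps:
V(l) = 1
X(b) = b (X(b) = b/1 = b*1 = b)
j = 12 (j = 1 + 11 = 12)
(-4 + X(4))² + 14*j = (-4 + 4)² + 14*12 = 0² + 168 = 0 + 168 = 168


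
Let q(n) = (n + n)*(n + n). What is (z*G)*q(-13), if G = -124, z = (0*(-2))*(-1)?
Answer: 0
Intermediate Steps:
q(n) = 4*n**2 (q(n) = (2*n)*(2*n) = 4*n**2)
z = 0 (z = 0*(-1) = 0)
(z*G)*q(-13) = (0*(-124))*(4*(-13)**2) = 0*(4*169) = 0*676 = 0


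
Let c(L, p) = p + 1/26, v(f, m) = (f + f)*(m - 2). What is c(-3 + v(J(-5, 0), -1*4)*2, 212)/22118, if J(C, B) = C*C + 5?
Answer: 5513/575068 ≈ 0.0095867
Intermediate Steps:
J(C, B) = 5 + C² (J(C, B) = C² + 5 = 5 + C²)
v(f, m) = 2*f*(-2 + m) (v(f, m) = (2*f)*(-2 + m) = 2*f*(-2 + m))
c(L, p) = 1/26 + p (c(L, p) = p + 1/26 = 1/26 + p)
c(-3 + v(J(-5, 0), -1*4)*2, 212)/22118 = (1/26 + 212)/22118 = (5513/26)*(1/22118) = 5513/575068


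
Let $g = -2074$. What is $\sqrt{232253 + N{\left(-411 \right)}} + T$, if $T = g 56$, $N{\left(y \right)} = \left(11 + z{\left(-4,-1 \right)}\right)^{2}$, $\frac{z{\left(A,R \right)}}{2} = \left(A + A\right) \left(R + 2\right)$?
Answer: $-116144 + \sqrt{232278} \approx -1.1566 \cdot 10^{5}$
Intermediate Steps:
$z{\left(A,R \right)} = 4 A \left(2 + R\right)$ ($z{\left(A,R \right)} = 2 \left(A + A\right) \left(R + 2\right) = 2 \cdot 2 A \left(2 + R\right) = 4 A \left(2 + R\right)$)
$N{\left(y \right)} = 25$ ($N{\left(y \right)} = \left(11 + 4 \left(-4\right) \left(2 - 1\right)\right)^{2} = \left(11 + 4 \left(-4\right) 1\right)^{2} = \left(11 - 16\right)^{2} = \left(-5\right)^{2} = 25$)
$T = -116144$ ($T = \left(-2074\right) 56 = -116144$)
$\sqrt{232253 + N{\left(-411 \right)}} + T = \sqrt{232253 + 25} - 116144 = \sqrt{232278} - 116144 = -116144 + \sqrt{232278}$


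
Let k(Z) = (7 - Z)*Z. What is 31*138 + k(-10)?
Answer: 4108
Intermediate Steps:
k(Z) = Z*(7 - Z)
31*138 + k(-10) = 31*138 - 10*(7 - 1*(-10)) = 4278 - 10*(7 + 10) = 4278 - 10*17 = 4278 - 170 = 4108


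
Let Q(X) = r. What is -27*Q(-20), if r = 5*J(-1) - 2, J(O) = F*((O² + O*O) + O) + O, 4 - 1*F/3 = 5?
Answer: 594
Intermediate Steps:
F = -3 (F = 12 - 3*5 = 12 - 15 = -3)
J(O) = -6*O² - 2*O (J(O) = -3*((O² + O*O) + O) + O = -3*((O² + O²) + O) + O = -3*(2*O² + O) + O = -3*(O + 2*O²) + O = (-6*O² - 3*O) + O = -6*O² - 2*O)
r = -22 (r = 5*(-2*(-1)*(1 + 3*(-1))) - 2 = 5*(-2*(-1)*(1 - 3)) - 2 = 5*(-2*(-1)*(-2)) - 2 = 5*(-4) - 2 = -20 - 2 = -22)
Q(X) = -22
-27*Q(-20) = -27*(-22) = 594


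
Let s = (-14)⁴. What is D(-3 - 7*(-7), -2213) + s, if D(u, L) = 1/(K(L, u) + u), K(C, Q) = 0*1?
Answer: 1767137/46 ≈ 38416.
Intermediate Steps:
s = 38416
K(C, Q) = 0
D(u, L) = 1/u (D(u, L) = 1/(0 + u) = 1/u)
D(-3 - 7*(-7), -2213) + s = 1/(-3 - 7*(-7)) + 38416 = 1/(-3 + 49) + 38416 = 1/46 + 38416 = 1767137/46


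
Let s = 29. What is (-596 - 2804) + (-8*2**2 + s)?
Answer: -3403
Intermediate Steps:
(-596 - 2804) + (-8*2**2 + s) = (-596 - 2804) + (-8*2**2 + 29) = -3400 + (-8*4 + 29) = -3400 + (-32 + 29) = -3400 - 3 = -3403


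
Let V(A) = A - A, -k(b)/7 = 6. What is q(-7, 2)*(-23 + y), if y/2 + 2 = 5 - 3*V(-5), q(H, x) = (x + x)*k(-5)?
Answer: 2856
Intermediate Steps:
k(b) = -42 (k(b) = -7*6 = -42)
V(A) = 0
q(H, x) = -84*x (q(H, x) = (x + x)*(-42) = (2*x)*(-42) = -84*x)
y = 6 (y = -4 + 2*(5 - 3*0) = -4 + 2*(5 + 0) = -4 + 2*5 = -4 + 10 = 6)
q(-7, 2)*(-23 + y) = (-84*2)*(-23 + 6) = -168*(-17) = 2856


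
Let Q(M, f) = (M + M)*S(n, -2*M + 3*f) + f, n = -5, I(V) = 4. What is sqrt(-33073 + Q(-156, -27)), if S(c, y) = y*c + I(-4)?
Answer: 2*sqrt(81503) ≈ 570.97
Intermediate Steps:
S(c, y) = 4 + c*y (S(c, y) = y*c + 4 = c*y + 4 = 4 + c*y)
Q(M, f) = f + 2*M*(4 - 15*f + 10*M) (Q(M, f) = (M + M)*(4 - 5*(-2*M + 3*f)) + f = (2*M)*(4 + (-15*f + 10*M)) + f = (2*M)*(4 - 15*f + 10*M) + f = 2*M*(4 - 15*f + 10*M) + f = f + 2*M*(4 - 15*f + 10*M))
sqrt(-33073 + Q(-156, -27)) = sqrt(-33073 + (-27 + 2*(-156)*(4 - 15*(-27) + 10*(-156)))) = sqrt(-33073 + (-27 + 2*(-156)*(4 + 405 - 1560))) = sqrt(-33073 + (-27 + 2*(-156)*(-1151))) = sqrt(-33073 + (-27 + 359112)) = sqrt(-33073 + 359085) = sqrt(326012) = 2*sqrt(81503)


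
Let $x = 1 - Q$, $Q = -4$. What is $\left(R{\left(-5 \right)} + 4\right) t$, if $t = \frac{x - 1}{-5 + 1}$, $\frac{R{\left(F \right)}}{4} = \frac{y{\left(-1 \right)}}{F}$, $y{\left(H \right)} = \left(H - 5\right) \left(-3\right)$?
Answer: $\frac{52}{5} \approx 10.4$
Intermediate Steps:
$y{\left(H \right)} = 15 - 3 H$ ($y{\left(H \right)} = \left(-5 + H\right) \left(-3\right) = 15 - 3 H$)
$x = 5$ ($x = 1 - -4 = 1 + 4 = 5$)
$R{\left(F \right)} = \frac{72}{F}$ ($R{\left(F \right)} = 4 \frac{15 - -3}{F} = 4 \frac{15 + 3}{F} = 4 \frac{18}{F} = \frac{72}{F}$)
$t = -1$ ($t = \frac{5 - 1}{-5 + 1} = \frac{4}{-4} = 4 \left(- \frac{1}{4}\right) = -1$)
$\left(R{\left(-5 \right)} + 4\right) t = \left(\frac{72}{-5} + 4\right) \left(-1\right) = \left(72 \left(- \frac{1}{5}\right) + 4\right) \left(-1\right) = \left(- \frac{72}{5} + 4\right) \left(-1\right) = \left(- \frac{52}{5}\right) \left(-1\right) = \frac{52}{5}$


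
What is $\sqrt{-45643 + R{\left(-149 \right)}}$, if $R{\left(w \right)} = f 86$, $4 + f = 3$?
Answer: $3 i \sqrt{5081} \approx 213.84 i$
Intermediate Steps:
$f = -1$ ($f = -4 + 3 = -1$)
$R{\left(w \right)} = -86$ ($R{\left(w \right)} = \left(-1\right) 86 = -86$)
$\sqrt{-45643 + R{\left(-149 \right)}} = \sqrt{-45643 - 86} = \sqrt{-45729} = 3 i \sqrt{5081}$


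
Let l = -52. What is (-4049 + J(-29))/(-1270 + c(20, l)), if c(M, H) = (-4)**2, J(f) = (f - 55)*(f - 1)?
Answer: 139/114 ≈ 1.2193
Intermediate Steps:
J(f) = (-1 + f)*(-55 + f) (J(f) = (-55 + f)*(-1 + f) = (-1 + f)*(-55 + f))
c(M, H) = 16
(-4049 + J(-29))/(-1270 + c(20, l)) = (-4049 + (55 + (-29)**2 - 56*(-29)))/(-1270 + 16) = (-4049 + (55 + 841 + 1624))/(-1254) = (-4049 + 2520)*(-1/1254) = -1529*(-1/1254) = 139/114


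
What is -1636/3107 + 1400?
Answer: 4348164/3107 ≈ 1399.5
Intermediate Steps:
-1636/3107 + 1400 = 4348164/3107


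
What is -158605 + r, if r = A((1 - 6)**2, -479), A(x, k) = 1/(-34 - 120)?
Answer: -24425171/154 ≈ -1.5861e+5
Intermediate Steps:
A(x, k) = -1/154 (A(x, k) = 1/(-154) = -1/154)
r = -1/154 ≈ -0.0064935
-158605 + r = -158605 - 1/154 = -24425171/154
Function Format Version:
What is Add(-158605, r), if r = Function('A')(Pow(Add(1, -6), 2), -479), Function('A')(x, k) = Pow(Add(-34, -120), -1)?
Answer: Rational(-24425171, 154) ≈ -1.5861e+5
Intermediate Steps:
Function('A')(x, k) = Rational(-1, 154) (Function('A')(x, k) = Pow(-154, -1) = Rational(-1, 154))
r = Rational(-1, 154) ≈ -0.0064935
Add(-158605, r) = Add(-158605, Rational(-1, 154)) = Rational(-24425171, 154)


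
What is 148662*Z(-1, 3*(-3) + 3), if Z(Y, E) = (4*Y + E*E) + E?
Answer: 3865212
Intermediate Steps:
Z(Y, E) = E + E**2 + 4*Y (Z(Y, E) = (4*Y + E**2) + E = (E**2 + 4*Y) + E = E + E**2 + 4*Y)
148662*Z(-1, 3*(-3) + 3) = 148662*((3*(-3) + 3) + (3*(-3) + 3)**2 + 4*(-1)) = 148662*((-9 + 3) + (-9 + 3)**2 - 4) = 148662*(-6 + (-6)**2 - 4) = 148662*(-6 + 36 - 4) = 148662*26 = 3865212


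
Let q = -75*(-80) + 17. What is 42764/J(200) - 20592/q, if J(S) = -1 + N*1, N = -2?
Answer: -23397524/1641 ≈ -14258.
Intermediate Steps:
J(S) = -3 (J(S) = -1 - 2*1 = -1 - 2 = -3)
q = 6017 (q = 6000 + 17 = 6017)
42764/J(200) - 20592/q = 42764/(-3) - 20592/6017 = 42764*(-⅓) - 20592*1/6017 = -42764/3 - 1872/547 = -23397524/1641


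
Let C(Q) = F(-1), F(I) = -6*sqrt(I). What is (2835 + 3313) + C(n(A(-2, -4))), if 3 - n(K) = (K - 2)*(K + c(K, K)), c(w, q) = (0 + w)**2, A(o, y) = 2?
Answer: 6148 - 6*I ≈ 6148.0 - 6.0*I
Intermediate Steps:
c(w, q) = w**2
n(K) = 3 - (-2 + K)*(K + K**2) (n(K) = 3 - (K - 2)*(K + K**2) = 3 - (-2 + K)*(K + K**2))
C(Q) = -6*I
(2835 + 3313) + C(n(A(-2, -4))) = (2835 + 3313) - 6*I = 6148 - 6*I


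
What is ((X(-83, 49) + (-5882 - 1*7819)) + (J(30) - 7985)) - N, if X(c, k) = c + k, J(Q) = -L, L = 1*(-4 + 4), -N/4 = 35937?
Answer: 122028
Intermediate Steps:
N = -143748 (N = -4*35937 = -143748)
L = 0 (L = 1*0 = 0)
J(Q) = 0 (J(Q) = -1*0 = 0)
((X(-83, 49) + (-5882 - 1*7819)) + (J(30) - 7985)) - N = (((-83 + 49) + (-5882 - 1*7819)) + (0 - 7985)) - 1*(-143748) = ((-34 + (-5882 - 7819)) - 7985) + 143748 = ((-34 - 13701) - 7985) + 143748 = (-13735 - 7985) + 143748 = -21720 + 143748 = 122028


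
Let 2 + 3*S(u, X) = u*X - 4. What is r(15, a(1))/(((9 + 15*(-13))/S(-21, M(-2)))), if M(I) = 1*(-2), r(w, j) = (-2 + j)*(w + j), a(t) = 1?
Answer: 32/31 ≈ 1.0323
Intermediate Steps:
r(w, j) = (-2 + j)*(j + w)
M(I) = -2
S(u, X) = -2 + X*u/3 (S(u, X) = -2/3 + (u*X - 4)/3 = -2/3 + (X*u - 4)/3 = -2/3 + (-4 + X*u)/3 = -2/3 + (-4/3 + X*u/3) = -2 + X*u/3)
r(15, a(1))/(((9 + 15*(-13))/S(-21, M(-2)))) = (1**2 - 2*1 - 2*15 + 1*15)/(((9 + 15*(-13))/(-2 + (1/3)*(-2)*(-21)))) = (1 - 2 - 30 + 15)/(((9 - 195)/(-2 + 14))) = -16/((-186/12)) = -16/((-186*1/12)) = -16/(-31/2) = -16*(-2/31) = 32/31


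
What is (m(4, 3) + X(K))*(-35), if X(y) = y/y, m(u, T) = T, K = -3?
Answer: -140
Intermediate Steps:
X(y) = 1
(m(4, 3) + X(K))*(-35) = (3 + 1)*(-35) = 4*(-35) = -140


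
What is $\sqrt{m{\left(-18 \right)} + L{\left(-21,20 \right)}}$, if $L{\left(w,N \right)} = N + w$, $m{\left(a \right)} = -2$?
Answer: $i \sqrt{3} \approx 1.732 i$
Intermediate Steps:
$\sqrt{m{\left(-18 \right)} + L{\left(-21,20 \right)}} = \sqrt{-2 + \left(20 - 21\right)} = \sqrt{-2 - 1} = \sqrt{-3} = i \sqrt{3}$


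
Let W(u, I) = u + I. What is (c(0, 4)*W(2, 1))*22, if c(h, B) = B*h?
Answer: 0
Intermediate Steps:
W(u, I) = I + u
(c(0, 4)*W(2, 1))*22 = ((4*0)*(1 + 2))*22 = (0*3)*22 = 0*22 = 0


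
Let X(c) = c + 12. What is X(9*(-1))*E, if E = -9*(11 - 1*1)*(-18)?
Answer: 4860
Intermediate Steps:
X(c) = 12 + c
E = 1620 (E = -9*(11 - 1)*(-18) = -9*10*(-18) = -90*(-18) = 1620)
X(9*(-1))*E = (12 + 9*(-1))*1620 = (12 - 9)*1620 = 3*1620 = 4860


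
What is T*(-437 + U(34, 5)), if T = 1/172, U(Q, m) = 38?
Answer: -399/172 ≈ -2.3198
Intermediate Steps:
T = 1/172 ≈ 0.0058140
T*(-437 + U(34, 5)) = (-437 + 38)/172 = (1/172)*(-399) = -399/172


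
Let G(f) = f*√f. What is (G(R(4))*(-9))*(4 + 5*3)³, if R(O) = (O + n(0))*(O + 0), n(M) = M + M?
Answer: -3950784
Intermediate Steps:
n(M) = 2*M
R(O) = O² (R(O) = (O + 2*0)*(O + 0) = (O + 0)*O = O*O = O²)
G(f) = f^(3/2)
(G(R(4))*(-9))*(4 + 5*3)³ = ((4²)^(3/2)*(-9))*(4 + 5*3)³ = (16^(3/2)*(-9))*(4 + 15)³ = (64*(-9))*19³ = -576*6859 = -3950784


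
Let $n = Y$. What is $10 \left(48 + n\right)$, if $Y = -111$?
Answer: $-630$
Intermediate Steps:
$n = -111$
$10 \left(48 + n\right) = 10 \left(48 - 111\right) = 10 \left(-63\right) = -630$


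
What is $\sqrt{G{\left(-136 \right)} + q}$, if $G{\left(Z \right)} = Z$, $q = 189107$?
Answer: $\sqrt{188971} \approx 434.71$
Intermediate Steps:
$\sqrt{G{\left(-136 \right)} + q} = \sqrt{-136 + 189107} = \sqrt{188971}$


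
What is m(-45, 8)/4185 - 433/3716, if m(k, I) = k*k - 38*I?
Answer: 4583131/15551460 ≈ 0.29471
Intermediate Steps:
m(k, I) = k² - 38*I
m(-45, 8)/4185 - 433/3716 = ((-45)² - 38*8)/4185 - 433/3716 = (2025 - 304)*(1/4185) - 433*1/3716 = 1721*(1/4185) - 433/3716 = 1721/4185 - 433/3716 = 4583131/15551460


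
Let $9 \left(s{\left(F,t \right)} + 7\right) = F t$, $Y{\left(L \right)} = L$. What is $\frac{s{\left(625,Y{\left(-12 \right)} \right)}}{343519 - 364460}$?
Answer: $\frac{2521}{62823} \approx 0.040129$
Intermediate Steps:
$s{\left(F,t \right)} = -7 + \frac{F t}{9}$
$\frac{s{\left(625,Y{\left(-12 \right)} \right)}}{343519 - 364460} = \frac{-7 + \frac{1}{9} \cdot 625 \left(-12\right)}{343519 - 364460} = \frac{-7 - \frac{2500}{3}}{-20941} = \left(- \frac{2521}{3}\right) \left(- \frac{1}{20941}\right) = \frac{2521}{62823}$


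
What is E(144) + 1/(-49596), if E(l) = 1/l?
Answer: 4121/595152 ≈ 0.0069243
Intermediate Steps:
E(144) + 1/(-49596) = 1/144 + 1/(-49596) = 1/144 - 1/49596 = 4121/595152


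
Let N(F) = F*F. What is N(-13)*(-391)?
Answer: -66079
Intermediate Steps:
N(F) = F²
N(-13)*(-391) = (-13)²*(-391) = 169*(-391) = -66079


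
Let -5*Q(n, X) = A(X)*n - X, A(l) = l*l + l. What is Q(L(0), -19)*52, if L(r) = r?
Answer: -988/5 ≈ -197.60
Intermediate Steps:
A(l) = l + l² (A(l) = l² + l = l + l²)
Q(n, X) = X/5 - X*n*(1 + X)/5 (Q(n, X) = -((X*(1 + X))*n - X)/5 = -(X*n*(1 + X) - X)/5 = -(-X + X*n*(1 + X))/5 = X/5 - X*n*(1 + X)/5)
Q(L(0), -19)*52 = ((⅕)*(-19)*(1 - 1*0*(1 - 19)))*52 = ((⅕)*(-19)*(1 - 1*0*(-18)))*52 = ((⅕)*(-19)*(1 + 0))*52 = ((⅕)*(-19)*1)*52 = -19/5*52 = -988/5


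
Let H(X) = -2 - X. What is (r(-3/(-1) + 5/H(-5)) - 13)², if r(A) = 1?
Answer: 144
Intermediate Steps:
(r(-3/(-1) + 5/H(-5)) - 13)² = (1 - 13)² = (-12)² = 144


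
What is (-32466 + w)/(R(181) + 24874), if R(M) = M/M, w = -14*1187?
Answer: -49084/24875 ≈ -1.9732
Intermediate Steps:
w = -16618
R(M) = 1
(-32466 + w)/(R(181) + 24874) = (-32466 - 16618)/(1 + 24874) = -49084/24875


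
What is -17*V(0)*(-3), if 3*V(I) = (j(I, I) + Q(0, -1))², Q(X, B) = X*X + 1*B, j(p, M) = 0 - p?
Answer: 17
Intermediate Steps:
j(p, M) = -p
Q(X, B) = B + X² (Q(X, B) = X² + B = B + X²)
V(I) = (-1 - I)²/3 (V(I) = (-I + (-1 + 0²))²/3 = (-I + (-1 + 0))²/3 = (-I - 1)²/3 = (-1 - I)²/3)
-17*V(0)*(-3) = -17*(1 + 0)²/3*(-3) = -17*1²/3*(-3) = -17/3*(-3) = 17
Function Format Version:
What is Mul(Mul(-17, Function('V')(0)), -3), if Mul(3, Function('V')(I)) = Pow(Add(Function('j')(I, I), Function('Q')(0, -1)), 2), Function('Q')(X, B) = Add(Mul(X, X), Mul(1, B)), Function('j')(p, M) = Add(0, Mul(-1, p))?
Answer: 17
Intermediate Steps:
Function('j')(p, M) = Mul(-1, p)
Function('Q')(X, B) = Add(B, Pow(X, 2)) (Function('Q')(X, B) = Add(Pow(X, 2), B) = Add(B, Pow(X, 2)))
Function('V')(I) = Mul(Rational(1, 3), Pow(Add(-1, Mul(-1, I)), 2)) (Function('V')(I) = Mul(Rational(1, 3), Pow(Add(Mul(-1, I), Add(-1, Pow(0, 2))), 2)) = Mul(Rational(1, 3), Pow(Add(Mul(-1, I), Add(-1, 0)), 2)) = Mul(Rational(1, 3), Pow(Add(Mul(-1, I), -1), 2)) = Mul(Rational(1, 3), Pow(Add(-1, Mul(-1, I)), 2)))
Mul(Mul(-17, Function('V')(0)), -3) = Mul(Mul(-17, Mul(Rational(1, 3), Pow(Add(1, 0), 2))), -3) = Mul(Mul(-17, Mul(Rational(1, 3), Pow(1, 2))), -3) = Mul(Mul(-17, Mul(Rational(1, 3), 1)), -3) = Mul(Mul(-17, Rational(1, 3)), -3) = Mul(Rational(-17, 3), -3) = 17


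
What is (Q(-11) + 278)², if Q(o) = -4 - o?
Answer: 81225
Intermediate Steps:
(Q(-11) + 278)² = ((-4 - 1*(-11)) + 278)² = ((-4 + 11) + 278)² = (7 + 278)² = 285² = 81225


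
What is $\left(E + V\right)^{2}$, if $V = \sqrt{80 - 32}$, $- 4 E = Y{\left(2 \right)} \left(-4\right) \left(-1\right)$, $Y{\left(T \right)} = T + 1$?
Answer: $57 - 24 \sqrt{3} \approx 15.431$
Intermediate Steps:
$Y{\left(T \right)} = 1 + T$
$E = -3$ ($E = - \frac{\left(1 + 2\right) \left(-4\right) \left(-1\right)}{4} = - \frac{3 \left(-4\right) \left(-1\right)}{4} = - \frac{\left(-12\right) \left(-1\right)}{4} = \left(- \frac{1}{4}\right) 12 = -3$)
$V = 4 \sqrt{3}$ ($V = \sqrt{48} = 4 \sqrt{3} \approx 6.9282$)
$\left(E + V\right)^{2} = \left(-3 + 4 \sqrt{3}\right)^{2}$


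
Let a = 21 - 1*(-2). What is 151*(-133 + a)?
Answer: -16610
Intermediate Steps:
a = 23 (a = 21 + 2 = 23)
151*(-133 + a) = 151*(-133 + 23) = 151*(-110) = -16610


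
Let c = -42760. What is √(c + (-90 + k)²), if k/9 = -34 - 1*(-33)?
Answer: I*√32959 ≈ 181.55*I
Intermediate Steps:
k = -9 (k = 9*(-34 - 1*(-33)) = 9*(-34 + 33) = 9*(-1) = -9)
√(c + (-90 + k)²) = √(-42760 + (-90 - 9)²) = √(-42760 + (-99)²) = √(-42760 + 9801) = √(-32959) = I*√32959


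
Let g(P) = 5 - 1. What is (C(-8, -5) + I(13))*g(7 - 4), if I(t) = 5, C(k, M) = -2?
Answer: 12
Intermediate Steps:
g(P) = 4
(C(-8, -5) + I(13))*g(7 - 4) = (-2 + 5)*4 = 3*4 = 12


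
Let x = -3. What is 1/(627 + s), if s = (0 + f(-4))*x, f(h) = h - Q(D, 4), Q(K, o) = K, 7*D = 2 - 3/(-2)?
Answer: 2/1281 ≈ 0.0015613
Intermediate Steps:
D = ½ (D = (2 - 3/(-2))/7 = (2 - 3*(-½))/7 = (2 + 3/2)/7 = (⅐)*(7/2) = ½ ≈ 0.50000)
f(h) = -½ + h (f(h) = h - 1*½ = h - ½ = -½ + h)
s = 27/2 (s = (0 + (-½ - 4))*(-3) = (0 - 9/2)*(-3) = -9/2*(-3) = 27/2 ≈ 13.500)
1/(627 + s) = 1/(627 + 27/2) = 1/(1281/2) = 2/1281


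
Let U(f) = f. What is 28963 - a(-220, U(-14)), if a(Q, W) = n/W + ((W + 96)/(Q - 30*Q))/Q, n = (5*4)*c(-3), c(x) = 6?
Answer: 142325742087/4912600 ≈ 28972.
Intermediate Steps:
n = 120 (n = (5*4)*6 = 20*6 = 120)
a(Q, W) = 120/W - (96 + W)/(29*Q²) (a(Q, W) = 120/W + ((W + 96)/(Q - 30*Q))/Q = 120/W + ((96 + W)/((-29*Q)))/Q = 120/W + ((96 + W)*(-1/(29*Q)))/Q = 120/W + (-(96 + W)/(29*Q))/Q = 120/W - (96 + W)/(29*Q²))
28963 - a(-220, U(-14)) = 28963 - (3480*(-220)² - 1*(-14)*(96 - 14))/(29*(-220)²*(-14)) = 28963 - (-1)*(3480*48400 - 1*(-14)*82)/(29*48400*14) = 28963 - (-1)*(168432000 + 1148)/(29*48400*14) = 28963 - (-1)*168433148/(29*48400*14) = 28963 - 1*(-42108287/4912600) = 28963 + 42108287/4912600 = 142325742087/4912600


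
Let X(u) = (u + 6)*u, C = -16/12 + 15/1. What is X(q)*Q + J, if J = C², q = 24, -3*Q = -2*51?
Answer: 222001/9 ≈ 24667.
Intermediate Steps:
Q = 34 (Q = -(-2)*51/3 = -⅓*(-102) = 34)
C = 41/3 (C = -16*1/12 + 15*1 = -4/3 + 15 = 41/3 ≈ 13.667)
J = 1681/9 (J = (41/3)² = 1681/9 ≈ 186.78)
X(u) = u*(6 + u) (X(u) = (6 + u)*u = u*(6 + u))
X(q)*Q + J = (24*(6 + 24))*34 + 1681/9 = (24*30)*34 + 1681/9 = 720*34 + 1681/9 = 24480 + 1681/9 = 222001/9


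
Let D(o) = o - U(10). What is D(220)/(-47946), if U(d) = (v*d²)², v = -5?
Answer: 41630/7991 ≈ 5.2096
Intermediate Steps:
U(d) = 25*d⁴ (U(d) = (-5*d²)² = 25*d⁴)
D(o) = -250000 + o (D(o) = o - 25*10⁴ = o - 25*10000 = o - 1*250000 = o - 250000 = -250000 + o)
D(220)/(-47946) = (-250000 + 220)/(-47946) = -249780*(-1/47946) = 41630/7991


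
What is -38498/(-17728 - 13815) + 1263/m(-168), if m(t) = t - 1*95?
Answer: -29713835/8295809 ≈ -3.5818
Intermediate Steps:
m(t) = -95 + t (m(t) = t - 95 = -95 + t)
-38498/(-17728 - 13815) + 1263/m(-168) = -38498/(-17728 - 13815) + 1263/(-95 - 168) = -38498/(-31543) + 1263/(-263) = -38498*(-1/31543) + 1263*(-1/263) = 38498/31543 - 1263/263 = -29713835/8295809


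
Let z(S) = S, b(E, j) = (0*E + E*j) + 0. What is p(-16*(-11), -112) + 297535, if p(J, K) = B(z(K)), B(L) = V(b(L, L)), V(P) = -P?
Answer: 284991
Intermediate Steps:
b(E, j) = E*j (b(E, j) = (0 + E*j) + 0 = E*j + 0 = E*j)
B(L) = -L² (B(L) = -L*L = -L²)
p(J, K) = -K²
p(-16*(-11), -112) + 297535 = -1*(-112)² + 297535 = -1*12544 + 297535 = -12544 + 297535 = 284991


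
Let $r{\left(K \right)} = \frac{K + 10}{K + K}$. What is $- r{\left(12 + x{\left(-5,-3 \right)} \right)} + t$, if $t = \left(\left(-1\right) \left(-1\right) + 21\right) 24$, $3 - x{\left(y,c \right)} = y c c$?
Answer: $\frac{6329}{12} \approx 527.42$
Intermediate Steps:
$x{\left(y,c \right)} = 3 - y c^{2}$ ($x{\left(y,c \right)} = 3 - y c c = 3 - c y c = 3 - y c^{2}$)
$r{\left(K \right)} = \frac{10 + K}{2 K}$
$t = 528$ ($t = \left(1 + 21\right) 24 = 22 \cdot 24 = 528$)
$- r{\left(12 + x{\left(-5,-3 \right)} \right)} + t = - \frac{10 + \left(12 - \left(-3 - 5 \left(-3\right)^{2}\right)\right)}{2 \left(12 - \left(-3 - 5 \left(-3\right)^{2}\right)\right)} + 528 = - \frac{10 + \left(12 - \left(-3 - 45\right)\right)}{2 \left(12 - \left(-3 - 45\right)\right)} + 528 = - \frac{10 + \left(12 + \left(3 + 45\right)\right)}{2 \left(12 + \left(3 + 45\right)\right)} + 528 = - \frac{10 + \left(12 + 48\right)}{2 \left(12 + 48\right)} + 528 = - \frac{10 + 60}{2 \cdot 60} + 528 = - \frac{70}{2 \cdot 60} + 528 = \left(-1\right) \frac{7}{12} + 528 = - \frac{7}{12} + 528 = \frac{6329}{12}$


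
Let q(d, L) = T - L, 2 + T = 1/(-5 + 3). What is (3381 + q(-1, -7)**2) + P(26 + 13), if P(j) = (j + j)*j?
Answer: 25773/4 ≈ 6443.3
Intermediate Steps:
T = -5/2 (T = -2 + 1/(-5 + 3) = -2 + 1/(-2) = -2 - 1/2 = -5/2 ≈ -2.5000)
q(d, L) = -5/2 - L
P(j) = 2*j**2 (P(j) = (2*j)*j = 2*j**2)
(3381 + q(-1, -7)**2) + P(26 + 13) = (3381 + (-5/2 - 1*(-7))**2) + 2*(26 + 13)**2 = (3381 + (-5/2 + 7)**2) + 2*39**2 = (3381 + (9/2)**2) + 2*1521 = (3381 + 81/4) + 3042 = 13605/4 + 3042 = 25773/4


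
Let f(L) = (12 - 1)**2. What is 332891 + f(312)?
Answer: 333012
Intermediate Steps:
f(L) = 121 (f(L) = 11**2 = 121)
332891 + f(312) = 332891 + 121 = 333012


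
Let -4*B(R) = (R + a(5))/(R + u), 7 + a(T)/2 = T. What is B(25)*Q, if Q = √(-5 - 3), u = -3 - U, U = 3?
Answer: -21*I*√2/38 ≈ -0.78154*I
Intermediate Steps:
a(T) = -14 + 2*T
u = -6 (u = -3 - 1*3 = -3 - 3 = -6)
B(R) = -(-4 + R)/(4*(-6 + R)) (B(R) = -(R + (-14 + 2*5))/(4*(R - 6)) = -(R + (-14 + 10))/(4*(-6 + R)) = -(R - 4)/(4*(-6 + R)) = -(-4 + R)/(4*(-6 + R)))
Q = 2*I*√2 (Q = √(-8) = 2*I*√2 ≈ 2.8284*I)
B(25)*Q = ((4 - 1*25)/(4*(-6 + 25)))*(2*I*√2) = ((¼)*(4 - 25)/19)*(2*I*√2) = ((¼)*(1/19)*(-21))*(2*I*√2) = -21*I*√2/38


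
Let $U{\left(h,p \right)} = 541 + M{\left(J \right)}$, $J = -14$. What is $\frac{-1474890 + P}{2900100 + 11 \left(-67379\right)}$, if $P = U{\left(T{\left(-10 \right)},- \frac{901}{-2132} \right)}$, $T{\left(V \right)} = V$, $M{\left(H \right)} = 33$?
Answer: $- \frac{1474316}{2158931} \approx -0.68289$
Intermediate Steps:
$U{\left(h,p \right)} = 574$ ($U{\left(h,p \right)} = 541 + 33 = 574$)
$P = 574$
$\frac{-1474890 + P}{2900100 + 11 \left(-67379\right)} = \frac{-1474890 + 574}{2900100 + 11 \left(-67379\right)} = - \frac{1474316}{2900100 - 741169} = - \frac{1474316}{2158931}$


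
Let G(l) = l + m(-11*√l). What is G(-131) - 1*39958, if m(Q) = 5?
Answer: -40084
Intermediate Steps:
G(l) = 5 + l (G(l) = l + 5 = 5 + l)
G(-131) - 1*39958 = (5 - 131) - 1*39958 = -126 - 39958 = -40084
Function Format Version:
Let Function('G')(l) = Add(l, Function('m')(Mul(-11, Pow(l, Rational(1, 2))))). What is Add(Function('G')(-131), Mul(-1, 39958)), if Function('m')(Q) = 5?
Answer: -40084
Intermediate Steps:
Function('G')(l) = Add(5, l) (Function('G')(l) = Add(l, 5) = Add(5, l))
Add(Function('G')(-131), Mul(-1, 39958)) = Add(Add(5, -131), Mul(-1, 39958)) = Add(-126, -39958) = -40084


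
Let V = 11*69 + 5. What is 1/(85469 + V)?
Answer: 1/86233 ≈ 1.1596e-5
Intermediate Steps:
V = 764 (V = 759 + 5 = 764)
1/(85469 + V) = 1/(85469 + 764) = 1/86233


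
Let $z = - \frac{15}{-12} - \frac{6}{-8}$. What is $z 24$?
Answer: $48$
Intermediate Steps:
$z = 2$ ($z = \left(-15\right) \left(- \frac{1}{12}\right) - - \frac{3}{4} = \frac{5}{4} + \frac{3}{4} = 2$)
$z 24 = 2 \cdot 24 = 48$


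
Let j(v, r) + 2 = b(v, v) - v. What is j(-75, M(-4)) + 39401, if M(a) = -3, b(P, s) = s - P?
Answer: 39474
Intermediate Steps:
j(v, r) = -2 - v (j(v, r) = -2 + ((v - v) - v) = -2 + (0 - v) = -2 - v)
j(-75, M(-4)) + 39401 = (-2 - 1*(-75)) + 39401 = (-2 + 75) + 39401 = 73 + 39401 = 39474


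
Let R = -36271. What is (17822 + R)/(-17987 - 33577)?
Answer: 18449/51564 ≈ 0.35779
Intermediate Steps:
(17822 + R)/(-17987 - 33577) = (17822 - 36271)/(-17987 - 33577) = -18449/(-51564) = -18449*(-1/51564) = 18449/51564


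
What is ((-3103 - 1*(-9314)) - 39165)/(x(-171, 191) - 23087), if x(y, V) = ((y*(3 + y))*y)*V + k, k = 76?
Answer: 32954/938308219 ≈ 3.5121e-5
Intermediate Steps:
x(y, V) = 76 + V*y²*(3 + y) (x(y, V) = ((y*(3 + y))*y)*V + 76 = (y²*(3 + y))*V + 76 = V*y²*(3 + y) + 76 = 76 + V*y²*(3 + y))
((-3103 - 1*(-9314)) - 39165)/(x(-171, 191) - 23087) = ((-3103 - 1*(-9314)) - 39165)/((76 + 191*(-171)³ + 3*191*(-171)²) - 23087) = ((-3103 + 9314) - 39165)/((76 + 191*(-5000211) + 3*191*29241) - 23087) = (6211 - 39165)/((76 - 955040301 + 16755093) - 23087) = -32954/(-938285132 - 23087) = -32954/(-938308219) = -32954*(-1/938308219) = 32954/938308219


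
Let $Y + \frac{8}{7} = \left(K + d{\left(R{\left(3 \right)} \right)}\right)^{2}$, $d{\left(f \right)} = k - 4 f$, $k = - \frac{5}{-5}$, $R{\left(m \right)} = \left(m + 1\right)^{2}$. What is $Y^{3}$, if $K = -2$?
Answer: $\frac{25847692827263}{343} \approx 7.5358 \cdot 10^{10}$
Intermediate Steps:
$R{\left(m \right)} = \left(1 + m\right)^{2}$
$k = 1$ ($k = \left(-5\right) \left(- \frac{1}{5}\right) = 1$)
$d{\left(f \right)} = 1 - 4 f$
$Y = \frac{29567}{7}$ ($Y = - \frac{8}{7} + \left(-2 + \left(1 - 4 \left(1 + 3\right)^{2}\right)\right)^{2} = - \frac{8}{7} + \left(-2 + \left(1 - 4 \cdot 4^{2}\right)\right)^{2} = - \frac{8}{7} + \left(-2 + \left(1 - 64\right)\right)^{2} = - \frac{8}{7} + \left(-2 - 63\right)^{2} = - \frac{8}{7} + \left(-65\right)^{2} = - \frac{8}{7} + 4225 = \frac{29567}{7} \approx 4223.9$)
$Y^{3} = \left(\frac{29567}{7}\right)^{3} = \frac{25847692827263}{343}$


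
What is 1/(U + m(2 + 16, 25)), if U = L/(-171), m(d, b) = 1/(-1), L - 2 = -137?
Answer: -19/4 ≈ -4.7500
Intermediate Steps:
L = -135 (L = 2 - 137 = -135)
m(d, b) = -1
U = 15/19 (U = -135/(-171) = -135*(-1/171) = 15/19 ≈ 0.78947)
1/(U + m(2 + 16, 25)) = 1/(15/19 - 1) = 1/(-4/19) = -19/4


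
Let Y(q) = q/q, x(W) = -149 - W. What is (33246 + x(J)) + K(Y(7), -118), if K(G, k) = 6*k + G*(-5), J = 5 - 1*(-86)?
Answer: 32293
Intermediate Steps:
J = 91 (J = 5 + 86 = 91)
Y(q) = 1
K(G, k) = -5*G + 6*k (K(G, k) = 6*k - 5*G = -5*G + 6*k)
(33246 + x(J)) + K(Y(7), -118) = (33246 + (-149 - 1*91)) + (-5*1 + 6*(-118)) = (33246 + (-149 - 91)) + (-5 - 708) = (33246 - 240) - 713 = 33006 - 713 = 32293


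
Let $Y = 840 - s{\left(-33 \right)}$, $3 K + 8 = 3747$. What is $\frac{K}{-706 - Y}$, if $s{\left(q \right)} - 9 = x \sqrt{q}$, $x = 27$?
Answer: $- \frac{5746843}{7159278} - \frac{33651 i \sqrt{33}}{2386426} \approx -0.80271 - 0.081004 i$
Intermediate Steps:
$K = \frac{3739}{3}$ ($K = - \frac{8}{3} + \frac{1}{3} \cdot 3747 = - \frac{8}{3} + 1249 = \frac{3739}{3} \approx 1246.3$)
$s{\left(q \right)} = 9 + 27 \sqrt{q}$
$Y = 831 - 27 i \sqrt{33}$ ($Y = 840 - \left(9 + 27 \sqrt{-33}\right) = 840 - \left(9 + 27 i \sqrt{33}\right) = 831 - 27 i \sqrt{33} \approx 831.0 - 155.1 i$)
$\frac{K}{-706 - Y} = \frac{3739}{3 \left(-706 - \left(831 - 27 i \sqrt{33}\right)\right)} = \frac{3739}{3 \left(-1537 + 27 i \sqrt{33}\right)}$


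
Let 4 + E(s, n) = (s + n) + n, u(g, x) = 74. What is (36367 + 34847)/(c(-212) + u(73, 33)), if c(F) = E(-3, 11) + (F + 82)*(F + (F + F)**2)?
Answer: -23738/7781077 ≈ -0.0030507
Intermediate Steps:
E(s, n) = -4 + s + 2*n (E(s, n) = -4 + ((s + n) + n) = -4 + ((n + s) + n) = -4 + (s + 2*n) = -4 + s + 2*n)
c(F) = 15 + (82 + F)*(F + 4*F**2) (c(F) = (-4 - 3 + 2*11) + (F + 82)*(F + (F + F)**2) = (-4 - 3 + 22) + (82 + F)*(F + (2*F)**2) = 15 + (82 + F)*(F + 4*F**2))
(36367 + 34847)/(c(-212) + u(73, 33)) = (36367 + 34847)/((15 + 4*(-212)**3 + 82*(-212) + 329*(-212)**2) + 74) = 71214/((15 + 4*(-9528128) - 17384 + 329*44944) + 74) = 71214/((15 - 38112512 - 17384 + 14786576) + 74) = 71214/(-23343305 + 74) = 71214/(-23343231) = 71214*(-1/23343231) = -23738/7781077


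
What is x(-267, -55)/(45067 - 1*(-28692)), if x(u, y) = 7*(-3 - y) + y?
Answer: 309/73759 ≈ 0.0041893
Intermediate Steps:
x(u, y) = -21 - 6*y (x(u, y) = (-21 - 7*y) + y = -21 - 6*y)
x(-267, -55)/(45067 - 1*(-28692)) = (-21 - 6*(-55))/(45067 - 1*(-28692)) = (-21 + 330)/(45067 + 28692) = 309/73759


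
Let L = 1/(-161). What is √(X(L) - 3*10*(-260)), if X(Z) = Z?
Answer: √202183639/161 ≈ 88.318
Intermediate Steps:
L = -1/161 ≈ -0.0062112
√(X(L) - 3*10*(-260)) = √(-1/161 - 3*10*(-260)) = √(-1/161 - 30*(-260)) = √(-1/161 + 7800) = √(1255799/161) = √202183639/161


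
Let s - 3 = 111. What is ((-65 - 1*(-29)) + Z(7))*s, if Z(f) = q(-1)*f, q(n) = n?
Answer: -4902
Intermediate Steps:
s = 114 (s = 3 + 111 = 114)
Z(f) = -f
((-65 - 1*(-29)) + Z(7))*s = ((-65 - 1*(-29)) - 1*7)*114 = ((-65 + 29) - 7)*114 = (-36 - 7)*114 = -43*114 = -4902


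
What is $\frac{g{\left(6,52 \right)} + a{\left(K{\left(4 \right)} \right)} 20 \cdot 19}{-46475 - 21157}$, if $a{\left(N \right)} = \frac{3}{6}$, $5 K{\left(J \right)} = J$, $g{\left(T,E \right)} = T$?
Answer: $- \frac{49}{16908} \approx -0.002898$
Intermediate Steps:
$K{\left(J \right)} = \frac{J}{5}$
$a{\left(N \right)} = \frac{1}{2}$ ($a{\left(N \right)} = 3 \cdot \frac{1}{6} = \frac{1}{2}$)
$\frac{g{\left(6,52 \right)} + a{\left(K{\left(4 \right)} \right)} 20 \cdot 19}{-46475 - 21157} = \frac{6 + \frac{20 \cdot 19}{2}}{-46475 - 21157} = \frac{6 + \frac{1}{2} \cdot 380}{-67632} = \left(6 + 190\right) \left(- \frac{1}{67632}\right) = 196 \left(- \frac{1}{67632}\right) = - \frac{49}{16908}$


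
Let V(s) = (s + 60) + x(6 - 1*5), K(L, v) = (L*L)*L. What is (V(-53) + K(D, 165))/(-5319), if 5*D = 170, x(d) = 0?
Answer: -39311/5319 ≈ -7.3907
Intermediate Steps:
D = 34 (D = (⅕)*170 = 34)
K(L, v) = L³ (K(L, v) = L²*L = L³)
V(s) = 60 + s (V(s) = (s + 60) + 0 = (60 + s) + 0 = 60 + s)
(V(-53) + K(D, 165))/(-5319) = ((60 - 53) + 34³)/(-5319) = (7 + 39304)*(-1/5319) = 39311*(-1/5319) = -39311/5319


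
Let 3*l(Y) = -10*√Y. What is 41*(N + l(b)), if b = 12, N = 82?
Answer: 3362 - 820*√3/3 ≈ 2888.6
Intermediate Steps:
l(Y) = -10*√Y/3 (l(Y) = (-10*√Y)/3 = -10*√Y/3)
41*(N + l(b)) = 41*(82 - 20*√3/3) = 3362 - 820*√3/3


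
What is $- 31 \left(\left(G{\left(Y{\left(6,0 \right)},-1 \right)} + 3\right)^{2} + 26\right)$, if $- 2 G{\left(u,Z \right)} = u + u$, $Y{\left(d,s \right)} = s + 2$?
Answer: $-837$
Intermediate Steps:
$Y{\left(d,s \right)} = 2 + s$
$G{\left(u,Z \right)} = - u$ ($G{\left(u,Z \right)} = - \frac{u + u}{2} = - \frac{2 u}{2} = - u$)
$- 31 \left(\left(G{\left(Y{\left(6,0 \right)},-1 \right)} + 3\right)^{2} + 26\right) = - 31 \left(\left(- (2 + 0) + 3\right)^{2} + 26\right) = - 31 \left(\left(\left(-1\right) 2 + 3\right)^{2} + 26\right) = - 31 \left(\left(-2 + 3\right)^{2} + 26\right) = - 31 \left(1^{2} + 26\right) = - 31 \left(1 + 26\right) = \left(-31\right) 27 = -837$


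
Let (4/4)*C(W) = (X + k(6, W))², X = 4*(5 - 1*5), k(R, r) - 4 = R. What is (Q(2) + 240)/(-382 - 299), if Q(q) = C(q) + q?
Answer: -114/227 ≈ -0.50220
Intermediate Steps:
k(R, r) = 4 + R
X = 0 (X = 4*(5 - 5) = 4*0 = 0)
C(W) = 100 (C(W) = (0 + (4 + 6))² = (0 + 10)² = 10² = 100)
Q(q) = 100 + q
(Q(2) + 240)/(-382 - 299) = ((100 + 2) + 240)/(-382 - 299) = (102 + 240)/(-681) = 342*(-1/681) = -114/227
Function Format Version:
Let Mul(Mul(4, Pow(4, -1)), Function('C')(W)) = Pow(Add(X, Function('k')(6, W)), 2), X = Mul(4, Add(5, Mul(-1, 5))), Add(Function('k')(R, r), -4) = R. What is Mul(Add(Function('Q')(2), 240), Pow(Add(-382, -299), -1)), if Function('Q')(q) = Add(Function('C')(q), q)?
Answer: Rational(-114, 227) ≈ -0.50220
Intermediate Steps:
Function('k')(R, r) = Add(4, R)
X = 0 (X = Mul(4, Add(5, -5)) = Mul(4, 0) = 0)
Function('C')(W) = 100 (Function('C')(W) = Pow(Add(0, Add(4, 6)), 2) = Pow(Add(0, 10), 2) = Pow(10, 2) = 100)
Function('Q')(q) = Add(100, q)
Mul(Add(Function('Q')(2), 240), Pow(Add(-382, -299), -1)) = Mul(Add(Add(100, 2), 240), Pow(Add(-382, -299), -1)) = Mul(Add(102, 240), Pow(-681, -1)) = Mul(342, Rational(-1, 681)) = Rational(-114, 227)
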